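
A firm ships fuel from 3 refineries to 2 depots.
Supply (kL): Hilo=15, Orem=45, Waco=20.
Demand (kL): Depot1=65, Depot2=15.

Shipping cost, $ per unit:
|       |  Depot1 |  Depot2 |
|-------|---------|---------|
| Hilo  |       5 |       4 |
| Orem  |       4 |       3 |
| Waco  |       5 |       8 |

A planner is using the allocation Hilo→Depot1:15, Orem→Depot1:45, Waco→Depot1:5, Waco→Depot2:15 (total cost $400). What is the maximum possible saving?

60

Current plan cost = 15·5 + 45·4 + 5·5 + 15·8 = $400.
Optimal plan:
  Hilo–Depot1: 15 × $5 = $75
  Orem–Depot1: 30 × $4 = $120
  Orem–Depot2: 15 × $3 = $45
  Waco–Depot1: 20 × $5 = $100
Optimal cost = $340.
Saving = 400 − 340 = $60.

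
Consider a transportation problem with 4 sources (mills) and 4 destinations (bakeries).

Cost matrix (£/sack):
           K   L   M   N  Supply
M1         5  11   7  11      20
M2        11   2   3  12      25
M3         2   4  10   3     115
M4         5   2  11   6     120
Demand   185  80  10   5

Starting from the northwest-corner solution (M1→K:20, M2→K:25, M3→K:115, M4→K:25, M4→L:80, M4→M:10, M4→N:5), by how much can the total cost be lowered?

230

Current plan cost = 20·5 + 25·11 + 115·2 + 25·5 + 80·2 + 10·11 + 5·6 = £1030.
Optimal plan:
  M1→K: 20 sacks
  M2→L: 15 sacks
  M2→M: 10 sacks
  M3→K: 115 sacks
  M4→K: 50 sacks
  M4→L: 65 sacks
  M4→N: 5 sacks
Optimal cost = £800.
Saving = 1030 − 800 = £230.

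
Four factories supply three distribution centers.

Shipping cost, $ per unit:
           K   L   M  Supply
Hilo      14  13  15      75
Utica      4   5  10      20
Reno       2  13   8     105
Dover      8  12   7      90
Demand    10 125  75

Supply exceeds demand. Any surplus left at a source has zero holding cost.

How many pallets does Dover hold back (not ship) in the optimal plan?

0

An optimal plan:
  Utica to L: 20 pallets
  Reno to K: 10 pallets
  Reno to L: 15 pallets
  Reno to M: 75 pallets
  Dover to L: 90 pallets
Total cost = $1995.
Dover ships 90 of its 90, leaving 0.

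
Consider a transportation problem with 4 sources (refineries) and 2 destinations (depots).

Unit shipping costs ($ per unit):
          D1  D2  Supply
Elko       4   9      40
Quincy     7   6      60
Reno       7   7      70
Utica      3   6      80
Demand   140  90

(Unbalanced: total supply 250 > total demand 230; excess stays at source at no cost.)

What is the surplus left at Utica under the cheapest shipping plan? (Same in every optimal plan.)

0

Minimum-cost shipments:
  Elko→D1: 40 × $4 = $160
  Quincy→D2: 60 × $6 = $360
  Reno→D1: 20 × $7 = $140
  Reno→D2: 30 × $7 = $210
  Utica→D1: 80 × $3 = $240
Total cost = $1110.
Utica ships 80 of its 80, leaving 0.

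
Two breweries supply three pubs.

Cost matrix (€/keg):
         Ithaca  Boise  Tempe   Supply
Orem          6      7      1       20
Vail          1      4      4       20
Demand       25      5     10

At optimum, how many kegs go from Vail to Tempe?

0

Optimal shipments:
  Orem–Ithaca: 5 kegs
  Orem–Boise: 5 kegs
  Orem–Tempe: 10 kegs
  Vail–Ithaca: 20 kegs
Total cost = €95.
The route Vail→Tempe is not used.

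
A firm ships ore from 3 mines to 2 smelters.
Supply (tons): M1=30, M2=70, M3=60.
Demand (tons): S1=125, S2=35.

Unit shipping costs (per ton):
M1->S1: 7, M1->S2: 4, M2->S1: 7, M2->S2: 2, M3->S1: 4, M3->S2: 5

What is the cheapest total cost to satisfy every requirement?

765

A cheapest plan:
  M1–S1: 30 tons
  M2–S1: 35 tons
  M2–S2: 35 tons
  M3–S1: 60 tons
Total cost = 765.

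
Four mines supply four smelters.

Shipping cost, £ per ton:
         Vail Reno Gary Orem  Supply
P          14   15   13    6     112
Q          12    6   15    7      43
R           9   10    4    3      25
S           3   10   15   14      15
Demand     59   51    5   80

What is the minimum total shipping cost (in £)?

1439

An optimal shipping plan:
  P→Vail: 24 × £14 = £336
  P→Reno: 8 × £15 = £120
  P→Orem: 80 × £6 = £480
  Q→Reno: 43 × £6 = £258
  R→Vail: 20 × £9 = £180
  R→Gary: 5 × £4 = £20
  S→Vail: 15 × £3 = £45
Total = 336 + 120 + 480 + 258 + 180 + 20 + 45 = £1439.
(Supply check: P ships 112; Q ships 43; R ships 25; S ships 15.)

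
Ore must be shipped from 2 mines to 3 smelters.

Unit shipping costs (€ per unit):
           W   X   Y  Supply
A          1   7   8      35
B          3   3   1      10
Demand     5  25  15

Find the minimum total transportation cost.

230

One minimum-cost allocation:
  A->W: 5 tons
  A->X: 25 tons
  A->Y: 5 tons
  B->Y: 10 tons
Total cost = €230.
(Supply check: A ships 35; B ships 10.)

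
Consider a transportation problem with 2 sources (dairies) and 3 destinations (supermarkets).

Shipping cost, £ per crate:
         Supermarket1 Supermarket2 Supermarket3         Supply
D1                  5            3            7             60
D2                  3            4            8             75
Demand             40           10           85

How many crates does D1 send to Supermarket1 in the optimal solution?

Optimal shipments:
  D1–Supermarket2: 10 × £3 = £30
  D1–Supermarket3: 50 × £7 = £350
  D2–Supermarket1: 40 × £3 = £120
  D2–Supermarket3: 35 × £8 = £280
Total cost = £780.
The route D1→Supermarket1 is not used.

0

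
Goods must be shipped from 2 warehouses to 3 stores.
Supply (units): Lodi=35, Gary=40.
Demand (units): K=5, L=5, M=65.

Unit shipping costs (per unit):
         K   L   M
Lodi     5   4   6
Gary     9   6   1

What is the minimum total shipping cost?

235

A cheapest plan:
  Lodi–K: 5 × 5 = 25
  Lodi–L: 5 × 4 = 20
  Lodi–M: 25 × 6 = 150
  Gary–M: 40 × 1 = 40
Total = 25 + 20 + 150 + 40 = 235.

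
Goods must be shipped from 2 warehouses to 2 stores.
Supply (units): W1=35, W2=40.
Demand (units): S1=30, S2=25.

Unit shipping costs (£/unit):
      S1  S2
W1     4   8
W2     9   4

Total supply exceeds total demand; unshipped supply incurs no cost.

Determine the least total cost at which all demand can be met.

A cheapest plan:
  W1 to S1: 30 × £4 = £120
  W2 to S2: 25 × £4 = £100
Total = 120 + 100 = £220.

220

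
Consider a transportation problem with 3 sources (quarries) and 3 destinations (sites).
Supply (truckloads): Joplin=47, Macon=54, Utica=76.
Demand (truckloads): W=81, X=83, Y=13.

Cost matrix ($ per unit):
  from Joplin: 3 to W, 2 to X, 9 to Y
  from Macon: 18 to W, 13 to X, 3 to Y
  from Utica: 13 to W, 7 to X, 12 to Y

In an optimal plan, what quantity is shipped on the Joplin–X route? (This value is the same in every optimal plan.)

The minimum-cost plan:
  Joplin to W: 47 × $3 = $141
  Macon to W: 34 × $18 = $612
  Macon to X: 7 × $13 = $91
  Macon to Y: 13 × $3 = $39
  Utica to X: 76 × $7 = $532
Total cost = $1415.
The route Joplin→X is not used.

0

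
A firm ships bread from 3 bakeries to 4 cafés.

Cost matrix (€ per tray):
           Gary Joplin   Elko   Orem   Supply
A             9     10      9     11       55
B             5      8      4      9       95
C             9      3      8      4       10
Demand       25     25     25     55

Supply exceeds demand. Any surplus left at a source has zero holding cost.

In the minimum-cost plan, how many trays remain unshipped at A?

30

Minimum-cost shipments:
  A to Orem: 25 × €11 = €275
  B to Gary: 25 × €5 = €125
  B to Joplin: 25 × €8 = €200
  B to Elko: 25 × €4 = €100
  B to Orem: 20 × €9 = €180
  C to Orem: 10 × €4 = €40
Total cost = €920.
A ships 25 of its 55, leaving 30.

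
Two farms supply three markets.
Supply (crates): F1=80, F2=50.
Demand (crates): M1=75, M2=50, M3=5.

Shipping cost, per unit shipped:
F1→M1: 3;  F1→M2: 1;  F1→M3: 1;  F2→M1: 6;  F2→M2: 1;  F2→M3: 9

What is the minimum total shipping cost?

280

One minimum-cost allocation:
  F1–M1: 75 × 3 = 225
  F1–M3: 5 × 1 = 5
  F2–M2: 50 × 1 = 50
Total = 225 + 5 + 50 = 280.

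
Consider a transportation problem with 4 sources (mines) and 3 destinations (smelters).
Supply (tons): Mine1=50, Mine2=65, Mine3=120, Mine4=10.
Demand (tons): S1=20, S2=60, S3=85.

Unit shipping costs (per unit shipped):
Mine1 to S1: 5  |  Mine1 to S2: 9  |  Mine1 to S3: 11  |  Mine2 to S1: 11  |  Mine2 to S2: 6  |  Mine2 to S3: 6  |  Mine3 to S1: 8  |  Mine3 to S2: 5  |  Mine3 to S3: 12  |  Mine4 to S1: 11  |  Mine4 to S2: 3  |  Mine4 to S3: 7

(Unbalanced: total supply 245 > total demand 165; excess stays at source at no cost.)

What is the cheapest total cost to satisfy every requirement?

An optimal shipping plan:
  Mine1→S1: 20 × 5 = 100
  Mine1→S3: 10 × 11 = 110
  Mine2→S3: 65 × 6 = 390
  Mine3→S2: 60 × 5 = 300
  Mine4→S3: 10 × 7 = 70
Total = 100 + 110 + 390 + 300 + 70 = 970.

970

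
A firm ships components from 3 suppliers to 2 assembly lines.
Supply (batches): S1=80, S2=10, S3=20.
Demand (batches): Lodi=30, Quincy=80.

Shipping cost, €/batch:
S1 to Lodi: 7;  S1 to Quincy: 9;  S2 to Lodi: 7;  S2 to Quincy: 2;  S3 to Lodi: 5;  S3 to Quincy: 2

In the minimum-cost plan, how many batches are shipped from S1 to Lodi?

Solving gives:
  S1–Lodi: 30 batches
  S1–Quincy: 50 batches
  S2–Quincy: 10 batches
  S3–Quincy: 20 batches
Total cost = €720.
So S1→Lodi carries 30 batches.

30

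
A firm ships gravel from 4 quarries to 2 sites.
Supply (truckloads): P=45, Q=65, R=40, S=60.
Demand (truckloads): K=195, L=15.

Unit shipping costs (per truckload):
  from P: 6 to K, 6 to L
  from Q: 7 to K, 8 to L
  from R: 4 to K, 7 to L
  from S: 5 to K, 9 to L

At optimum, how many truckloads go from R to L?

Optimal shipments:
  P–K: 30 truckloads
  P–L: 15 truckloads
  Q–K: 65 truckloads
  R–K: 40 truckloads
  S–K: 60 truckloads
Total cost = 1185.
The route R→L is not used.

0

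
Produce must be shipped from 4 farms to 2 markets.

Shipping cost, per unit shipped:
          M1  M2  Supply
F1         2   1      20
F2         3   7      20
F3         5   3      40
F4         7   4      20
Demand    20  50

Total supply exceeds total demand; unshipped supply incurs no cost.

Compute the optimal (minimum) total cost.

170

An optimal shipping plan:
  F1–M2: 20 × 1 = 20
  F2–M1: 20 × 3 = 60
  F3–M2: 30 × 3 = 90
Total = 20 + 60 + 90 = 170.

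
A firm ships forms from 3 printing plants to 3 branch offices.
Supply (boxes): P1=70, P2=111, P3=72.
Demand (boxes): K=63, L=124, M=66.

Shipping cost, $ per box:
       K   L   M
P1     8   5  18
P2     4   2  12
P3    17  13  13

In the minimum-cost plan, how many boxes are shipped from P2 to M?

0

Solving gives:
  P1->L: 70 × $5 = $350
  P2->K: 63 × $4 = $252
  P2->L: 48 × $2 = $96
  P3->L: 6 × $13 = $78
  P3->M: 66 × $13 = $858
Total cost = $1634.
The route P2→M is not used.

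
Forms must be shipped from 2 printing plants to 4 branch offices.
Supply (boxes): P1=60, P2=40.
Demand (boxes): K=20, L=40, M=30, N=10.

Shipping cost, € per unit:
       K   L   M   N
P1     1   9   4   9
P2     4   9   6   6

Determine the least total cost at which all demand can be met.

560

One minimum-cost allocation:
  P1–K: 20 × €1 = €20
  P1–L: 10 × €9 = €90
  P1–M: 30 × €4 = €120
  P2–L: 30 × €9 = €270
  P2–N: 10 × €6 = €60
Total = 20 + 90 + 120 + 270 + 60 = €560.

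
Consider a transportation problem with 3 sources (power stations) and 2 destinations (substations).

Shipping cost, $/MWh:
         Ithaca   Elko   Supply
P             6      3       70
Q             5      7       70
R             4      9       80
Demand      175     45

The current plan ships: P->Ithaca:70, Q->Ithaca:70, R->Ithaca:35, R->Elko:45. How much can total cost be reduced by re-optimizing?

360

Current plan cost = 70·6 + 70·5 + 35·4 + 45·9 = $1315.
Optimal plan:
  P→Ithaca: 25 × $6 = $150
  P→Elko: 45 × $3 = $135
  Q→Ithaca: 70 × $5 = $350
  R→Ithaca: 80 × $4 = $320
Optimal cost = $955.
Saving = 1315 − 955 = $360.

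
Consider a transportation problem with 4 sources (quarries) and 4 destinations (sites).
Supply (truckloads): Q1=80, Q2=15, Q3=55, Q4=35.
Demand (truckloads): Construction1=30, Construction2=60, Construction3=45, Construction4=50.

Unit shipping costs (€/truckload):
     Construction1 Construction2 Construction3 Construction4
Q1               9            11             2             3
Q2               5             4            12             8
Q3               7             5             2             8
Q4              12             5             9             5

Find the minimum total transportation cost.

One minimum-cost allocation:
  Q1→Construction3: 30 × €2 = €60
  Q1→Construction4: 50 × €3 = €150
  Q2→Construction1: 15 × €5 = €75
  Q3→Construction1: 15 × €7 = €105
  Q3→Construction2: 25 × €5 = €125
  Q3→Construction3: 15 × €2 = €30
  Q4→Construction2: 35 × €5 = €175
Total = 60 + 150 + 75 + 105 + 125 + 30 + 175 = €720.

720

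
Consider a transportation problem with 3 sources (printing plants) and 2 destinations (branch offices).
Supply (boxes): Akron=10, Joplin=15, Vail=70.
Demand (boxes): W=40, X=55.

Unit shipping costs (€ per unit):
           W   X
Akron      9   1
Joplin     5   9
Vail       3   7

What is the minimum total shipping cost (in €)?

475

One minimum-cost allocation:
  Akron to X: 10 × €1 = €10
  Joplin to W: 15 × €5 = €75
  Vail to W: 25 × €3 = €75
  Vail to X: 45 × €7 = €315
Total = 10 + 75 + 75 + 315 = €475.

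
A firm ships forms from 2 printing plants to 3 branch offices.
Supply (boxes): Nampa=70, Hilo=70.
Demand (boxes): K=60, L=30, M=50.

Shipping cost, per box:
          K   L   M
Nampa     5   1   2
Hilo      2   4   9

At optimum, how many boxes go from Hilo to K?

Optimal shipments:
  Nampa→L: 20 × 1 = 20
  Nampa→M: 50 × 2 = 100
  Hilo→K: 60 × 2 = 120
  Hilo→L: 10 × 4 = 40
Total cost = 280.
So Hilo→K carries 60 boxes.

60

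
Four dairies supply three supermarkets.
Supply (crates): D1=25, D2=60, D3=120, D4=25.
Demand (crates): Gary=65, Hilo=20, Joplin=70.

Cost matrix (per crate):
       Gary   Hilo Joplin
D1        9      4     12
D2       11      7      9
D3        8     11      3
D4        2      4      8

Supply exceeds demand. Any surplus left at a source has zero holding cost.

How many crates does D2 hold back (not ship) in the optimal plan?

An optimal plan:
  D1–Hilo: 20 × 4 = 80
  D3–Gary: 40 × 8 = 320
  D3–Joplin: 70 × 3 = 210
  D4–Gary: 25 × 2 = 50
Total cost = 660.
D2 ships 0 of its 60, leaving 60.

60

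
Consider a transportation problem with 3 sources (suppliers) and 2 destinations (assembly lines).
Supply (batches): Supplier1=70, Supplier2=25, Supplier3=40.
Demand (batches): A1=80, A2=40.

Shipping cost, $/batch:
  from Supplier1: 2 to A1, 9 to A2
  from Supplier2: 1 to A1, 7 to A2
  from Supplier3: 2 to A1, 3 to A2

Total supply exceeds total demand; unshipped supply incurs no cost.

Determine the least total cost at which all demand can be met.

A cheapest plan:
  Supplier1–A1: 55 batches
  Supplier2–A1: 25 batches
  Supplier3–A2: 40 batches
Total cost = $255.
(Supply check: Supplier1 ships 55; Supplier2 ships 25; Supplier3 ships 40.)

255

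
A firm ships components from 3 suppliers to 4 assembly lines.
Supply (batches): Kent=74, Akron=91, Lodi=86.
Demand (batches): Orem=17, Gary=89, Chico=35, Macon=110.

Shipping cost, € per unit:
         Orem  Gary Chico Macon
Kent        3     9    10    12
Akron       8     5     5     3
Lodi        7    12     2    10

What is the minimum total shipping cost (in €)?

1481

A cheapest plan:
  Kent->Orem: 17 × €3 = €51
  Kent->Gary: 57 × €9 = €513
  Akron->Gary: 32 × €5 = €160
  Akron->Macon: 59 × €3 = €177
  Lodi->Chico: 35 × €2 = €70
  Lodi->Macon: 51 × €10 = €510
Total = 51 + 513 + 160 + 177 + 70 + 510 = €1481.
(Supply check: Kent ships 74; Akron ships 91; Lodi ships 86.)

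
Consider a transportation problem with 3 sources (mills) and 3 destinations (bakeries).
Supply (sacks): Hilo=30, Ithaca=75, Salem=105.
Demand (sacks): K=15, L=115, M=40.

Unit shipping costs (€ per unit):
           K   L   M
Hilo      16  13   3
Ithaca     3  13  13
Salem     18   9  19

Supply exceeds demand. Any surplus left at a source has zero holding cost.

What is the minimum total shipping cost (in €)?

1340

An optimal shipping plan:
  Hilo to M: 30 × €3 = €90
  Ithaca to K: 15 × €3 = €45
  Ithaca to L: 10 × €13 = €130
  Ithaca to M: 10 × €13 = €130
  Salem to L: 105 × €9 = €945
Total = 90 + 45 + 130 + 130 + 945 = €1340.
(Supply check: Hilo ships 30; Ithaca ships 35; Salem ships 105.)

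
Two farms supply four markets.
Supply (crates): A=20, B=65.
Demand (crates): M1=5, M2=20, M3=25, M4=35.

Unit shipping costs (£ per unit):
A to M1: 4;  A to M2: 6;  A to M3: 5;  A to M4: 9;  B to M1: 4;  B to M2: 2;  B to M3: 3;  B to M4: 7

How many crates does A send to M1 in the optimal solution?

Optimal shipments:
  A->M1: 5 × £4 = £20
  A->M3: 15 × £5 = £75
  B->M2: 20 × £2 = £40
  B->M3: 10 × £3 = £30
  B->M4: 35 × £7 = £245
Total cost = £410.
So A→M1 carries 5 crates.

5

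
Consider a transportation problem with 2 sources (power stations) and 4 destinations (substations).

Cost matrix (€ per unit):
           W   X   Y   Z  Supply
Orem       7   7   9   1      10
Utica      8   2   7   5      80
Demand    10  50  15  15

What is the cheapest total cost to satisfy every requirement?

320

Optimal allocation:
  Orem–Z: 10 MWh
  Utica–W: 10 MWh
  Utica–X: 50 MWh
  Utica–Y: 15 MWh
  Utica–Z: 5 MWh
Total cost = €320.
(Supply check: Orem ships 10; Utica ships 80.)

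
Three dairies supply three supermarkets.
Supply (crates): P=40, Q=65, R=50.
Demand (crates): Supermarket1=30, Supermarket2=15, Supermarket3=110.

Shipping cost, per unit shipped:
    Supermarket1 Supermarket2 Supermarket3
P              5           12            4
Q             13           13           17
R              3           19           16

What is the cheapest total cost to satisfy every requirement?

A cheapest plan:
  P->Supermarket3: 40 crates
  Q->Supermarket2: 15 crates
  Q->Supermarket3: 50 crates
  R->Supermarket1: 30 crates
  R->Supermarket3: 20 crates
Total cost = 1615.

1615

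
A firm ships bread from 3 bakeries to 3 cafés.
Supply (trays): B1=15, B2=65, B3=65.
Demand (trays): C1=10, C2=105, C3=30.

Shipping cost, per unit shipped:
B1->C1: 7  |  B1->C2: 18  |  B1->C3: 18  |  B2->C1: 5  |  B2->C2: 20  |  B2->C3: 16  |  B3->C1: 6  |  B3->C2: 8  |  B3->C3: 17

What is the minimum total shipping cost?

1820

A cheapest plan:
  B1–C2: 15 trays
  B2–C1: 10 trays
  B2–C2: 25 trays
  B2–C3: 30 trays
  B3–C2: 65 trays
Total cost = 1820.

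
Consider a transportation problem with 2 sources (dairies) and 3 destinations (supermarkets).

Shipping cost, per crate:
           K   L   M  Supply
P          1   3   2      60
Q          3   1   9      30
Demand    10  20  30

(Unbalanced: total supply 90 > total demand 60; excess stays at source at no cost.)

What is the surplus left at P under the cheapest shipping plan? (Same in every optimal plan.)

20

An optimal plan:
  P->K: 10 × 1 = 10
  P->M: 30 × 2 = 60
  Q->L: 20 × 1 = 20
Total cost = 90.
P ships 40 of its 60, leaving 20.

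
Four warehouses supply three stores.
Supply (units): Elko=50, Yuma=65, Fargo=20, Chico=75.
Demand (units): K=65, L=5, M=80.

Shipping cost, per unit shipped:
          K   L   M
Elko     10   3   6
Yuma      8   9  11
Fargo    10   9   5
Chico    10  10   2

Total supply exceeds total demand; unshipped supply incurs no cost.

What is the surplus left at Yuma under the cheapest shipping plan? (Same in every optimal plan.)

An optimal plan:
  Elko→L: 5 × 3 = 15
  Yuma→K: 65 × 8 = 520
  Fargo→M: 5 × 5 = 25
  Chico→M: 75 × 2 = 150
Total cost = 710.
Yuma ships 65 of its 65, leaving 0.

0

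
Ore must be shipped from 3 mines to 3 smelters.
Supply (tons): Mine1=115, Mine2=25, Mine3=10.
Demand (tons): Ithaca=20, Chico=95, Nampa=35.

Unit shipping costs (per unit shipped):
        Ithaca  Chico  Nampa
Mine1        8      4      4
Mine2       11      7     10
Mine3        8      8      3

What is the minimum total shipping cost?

An optimal shipping plan:
  Mine1->Chico: 90 × 4 = 360
  Mine1->Nampa: 25 × 4 = 100
  Mine2->Ithaca: 20 × 11 = 220
  Mine2->Chico: 5 × 7 = 35
  Mine3->Nampa: 10 × 3 = 30
Total = 360 + 100 + 220 + 35 + 30 = 745.
(Supply check: Mine1 ships 115; Mine2 ships 25; Mine3 ships 10.)

745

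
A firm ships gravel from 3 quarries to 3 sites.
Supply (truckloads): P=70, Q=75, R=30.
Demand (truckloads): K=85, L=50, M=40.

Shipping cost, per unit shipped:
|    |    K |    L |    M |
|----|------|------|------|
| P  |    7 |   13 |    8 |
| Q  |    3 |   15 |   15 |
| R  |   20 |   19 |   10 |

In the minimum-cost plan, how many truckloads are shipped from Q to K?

Optimal shipments:
  P->K: 10 × 7 = 70
  P->L: 50 × 13 = 650
  P->M: 10 × 8 = 80
  Q->K: 75 × 3 = 225
  R->M: 30 × 10 = 300
Total cost = 1325.
So Q→K carries 75 truckloads.

75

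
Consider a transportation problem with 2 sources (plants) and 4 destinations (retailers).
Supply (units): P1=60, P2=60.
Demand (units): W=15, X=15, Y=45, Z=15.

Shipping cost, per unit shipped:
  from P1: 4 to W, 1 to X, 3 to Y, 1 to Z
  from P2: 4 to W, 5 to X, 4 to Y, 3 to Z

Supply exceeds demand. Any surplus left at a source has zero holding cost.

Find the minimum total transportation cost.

Optimal allocation:
  P1–X: 15 units
  P1–Y: 30 units
  P1–Z: 15 units
  P2–W: 15 units
  P2–Y: 15 units
Total cost = 240.

240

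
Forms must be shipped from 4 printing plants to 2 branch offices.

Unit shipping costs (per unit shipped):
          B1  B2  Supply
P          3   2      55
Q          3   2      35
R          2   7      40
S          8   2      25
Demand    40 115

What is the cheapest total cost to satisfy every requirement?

310

One minimum-cost allocation:
  P->B2: 55 boxes
  Q->B2: 35 boxes
  R->B1: 40 boxes
  S->B2: 25 boxes
Total cost = 310.
(Supply check: P ships 55; Q ships 35; R ships 40; S ships 25.)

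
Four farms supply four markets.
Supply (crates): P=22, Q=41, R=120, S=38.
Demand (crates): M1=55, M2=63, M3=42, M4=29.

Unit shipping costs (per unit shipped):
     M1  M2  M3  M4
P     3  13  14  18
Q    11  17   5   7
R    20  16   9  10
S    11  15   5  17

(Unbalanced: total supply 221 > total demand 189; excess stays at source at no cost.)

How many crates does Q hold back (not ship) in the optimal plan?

An optimal plan:
  P to M1: 22 × 3 = 66
  Q to M3: 37 × 5 = 185
  Q to M4: 4 × 7 = 28
  R to M2: 63 × 16 = 1008
  R to M4: 25 × 10 = 250
  S to M1: 33 × 11 = 363
  S to M3: 5 × 5 = 25
Total cost = 1925.
Q ships 41 of its 41, leaving 0.

0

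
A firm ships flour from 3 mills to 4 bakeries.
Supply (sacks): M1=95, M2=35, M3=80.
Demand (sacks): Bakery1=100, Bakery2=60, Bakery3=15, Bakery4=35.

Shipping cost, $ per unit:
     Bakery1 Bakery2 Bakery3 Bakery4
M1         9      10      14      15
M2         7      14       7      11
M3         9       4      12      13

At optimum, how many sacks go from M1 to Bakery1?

The minimum-cost plan:
  M1–Bakery1: 95 × $9 = $855
  M2–Bakery3: 15 × $7 = $105
  M2–Bakery4: 20 × $11 = $220
  M3–Bakery1: 5 × $9 = $45
  M3–Bakery2: 60 × $4 = $240
  M3–Bakery4: 15 × $13 = $195
Total cost = $1660.
So M1→Bakery1 carries 95 sacks.

95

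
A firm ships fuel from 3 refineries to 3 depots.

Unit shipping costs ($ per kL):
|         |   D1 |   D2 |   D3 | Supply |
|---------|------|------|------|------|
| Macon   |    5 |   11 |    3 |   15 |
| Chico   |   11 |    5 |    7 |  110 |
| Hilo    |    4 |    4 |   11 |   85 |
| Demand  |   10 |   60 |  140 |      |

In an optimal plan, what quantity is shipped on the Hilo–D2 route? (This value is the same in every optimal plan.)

The minimum-cost plan:
  Macon→D3: 15 kL
  Chico→D3: 110 kL
  Hilo→D1: 10 kL
  Hilo→D2: 60 kL
  Hilo→D3: 15 kL
Total cost = $1260.
So Hilo→D2 carries 60 kL.

60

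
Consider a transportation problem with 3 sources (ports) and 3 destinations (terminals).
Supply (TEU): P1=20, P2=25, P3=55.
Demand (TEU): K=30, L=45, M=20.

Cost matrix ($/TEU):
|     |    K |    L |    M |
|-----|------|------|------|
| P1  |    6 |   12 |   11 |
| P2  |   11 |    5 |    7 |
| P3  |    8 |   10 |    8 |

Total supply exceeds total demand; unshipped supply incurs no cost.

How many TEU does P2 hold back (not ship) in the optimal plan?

0

Minimum-cost shipments:
  P1→K: 20 × $6 = $120
  P2→L: 25 × $5 = $125
  P3→K: 10 × $8 = $80
  P3→L: 20 × $10 = $200
  P3→M: 20 × $8 = $160
Total cost = $685.
P2 ships 25 of its 25, leaving 0.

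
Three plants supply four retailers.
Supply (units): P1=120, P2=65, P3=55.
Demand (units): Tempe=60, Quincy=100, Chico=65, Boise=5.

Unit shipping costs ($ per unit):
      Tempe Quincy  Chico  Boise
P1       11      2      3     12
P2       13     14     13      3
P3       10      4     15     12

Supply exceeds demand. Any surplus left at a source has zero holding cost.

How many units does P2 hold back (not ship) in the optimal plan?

10

An optimal plan:
  P1→Quincy: 55 × $2 = $110
  P1→Chico: 65 × $3 = $195
  P2→Tempe: 50 × $13 = $650
  P2→Boise: 5 × $3 = $15
  P3→Tempe: 10 × $10 = $100
  P3→Quincy: 45 × $4 = $180
Total cost = $1250.
P2 ships 55 of its 65, leaving 10.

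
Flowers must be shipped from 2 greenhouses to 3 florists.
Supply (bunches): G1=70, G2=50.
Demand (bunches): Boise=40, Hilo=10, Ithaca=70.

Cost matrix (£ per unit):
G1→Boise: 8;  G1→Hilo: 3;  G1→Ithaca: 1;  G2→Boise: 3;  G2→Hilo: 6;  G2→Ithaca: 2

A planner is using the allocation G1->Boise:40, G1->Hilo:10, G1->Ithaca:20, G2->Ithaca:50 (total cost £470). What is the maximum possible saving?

Current plan cost = 40·8 + 10·3 + 20·1 + 50·2 = £470.
Optimal plan:
  G1→Hilo: 10 × £3 = £30
  G1→Ithaca: 60 × £1 = £60
  G2→Boise: 40 × £3 = £120
  G2→Ithaca: 10 × £2 = £20
Optimal cost = £230.
Saving = 470 − 230 = £240.

240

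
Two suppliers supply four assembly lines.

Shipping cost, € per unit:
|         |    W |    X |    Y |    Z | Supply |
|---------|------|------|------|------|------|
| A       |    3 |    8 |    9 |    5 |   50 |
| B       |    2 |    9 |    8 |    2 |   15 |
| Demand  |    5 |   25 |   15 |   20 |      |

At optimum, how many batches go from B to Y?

The minimum-cost plan:
  A->W: 5 batches
  A->X: 25 batches
  A->Y: 15 batches
  A->Z: 5 batches
  B->Z: 15 batches
Total cost = €405.
The route B→Y is not used.

0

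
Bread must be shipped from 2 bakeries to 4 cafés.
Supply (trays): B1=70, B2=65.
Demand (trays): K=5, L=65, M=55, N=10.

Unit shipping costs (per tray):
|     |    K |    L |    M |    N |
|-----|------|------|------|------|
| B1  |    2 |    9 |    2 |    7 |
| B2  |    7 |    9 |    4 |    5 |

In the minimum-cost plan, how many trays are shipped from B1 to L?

10

The minimum-cost plan:
  B1 to K: 5 × 2 = 10
  B1 to L: 10 × 9 = 90
  B1 to M: 55 × 2 = 110
  B2 to L: 55 × 9 = 495
  B2 to N: 10 × 5 = 50
Total cost = 755.
So B1→L carries 10 trays.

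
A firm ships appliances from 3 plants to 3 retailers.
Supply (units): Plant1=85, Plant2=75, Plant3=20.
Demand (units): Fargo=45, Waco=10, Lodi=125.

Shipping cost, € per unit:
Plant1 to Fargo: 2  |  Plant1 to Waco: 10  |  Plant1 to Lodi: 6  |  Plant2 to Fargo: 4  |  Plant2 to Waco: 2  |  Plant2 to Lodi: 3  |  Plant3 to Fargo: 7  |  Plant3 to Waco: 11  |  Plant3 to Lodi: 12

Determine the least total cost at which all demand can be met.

765

Optimal allocation:
  Plant1→Fargo: 25 × €2 = €50
  Plant1→Lodi: 60 × €6 = €360
  Plant2→Waco: 10 × €2 = €20
  Plant2→Lodi: 65 × €3 = €195
  Plant3→Fargo: 20 × €7 = €140
Total = 50 + 360 + 20 + 195 + 140 = €765.
(Supply check: Plant1 ships 85; Plant2 ships 75; Plant3 ships 20.)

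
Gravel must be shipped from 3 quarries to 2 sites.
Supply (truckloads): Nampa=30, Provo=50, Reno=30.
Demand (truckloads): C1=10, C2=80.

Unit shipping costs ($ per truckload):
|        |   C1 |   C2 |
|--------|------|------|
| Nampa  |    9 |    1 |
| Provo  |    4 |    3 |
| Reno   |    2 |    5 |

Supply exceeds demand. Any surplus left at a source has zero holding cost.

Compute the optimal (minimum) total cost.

One minimum-cost allocation:
  Nampa->C2: 30 × $1 = $30
  Provo->C2: 50 × $3 = $150
  Reno->C1: 10 × $2 = $20
Total = 30 + 150 + 20 = $200.

200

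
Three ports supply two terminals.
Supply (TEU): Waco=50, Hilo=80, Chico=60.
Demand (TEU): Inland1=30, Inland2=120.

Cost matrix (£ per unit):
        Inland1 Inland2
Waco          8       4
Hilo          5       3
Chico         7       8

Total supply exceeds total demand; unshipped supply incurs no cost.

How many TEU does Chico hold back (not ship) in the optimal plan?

40

Minimum-cost shipments:
  Waco->Inland2: 50 × £4 = £200
  Hilo->Inland1: 10 × £5 = £50
  Hilo->Inland2: 70 × £3 = £210
  Chico->Inland1: 20 × £7 = £140
Total cost = £600.
Chico ships 20 of its 60, leaving 40.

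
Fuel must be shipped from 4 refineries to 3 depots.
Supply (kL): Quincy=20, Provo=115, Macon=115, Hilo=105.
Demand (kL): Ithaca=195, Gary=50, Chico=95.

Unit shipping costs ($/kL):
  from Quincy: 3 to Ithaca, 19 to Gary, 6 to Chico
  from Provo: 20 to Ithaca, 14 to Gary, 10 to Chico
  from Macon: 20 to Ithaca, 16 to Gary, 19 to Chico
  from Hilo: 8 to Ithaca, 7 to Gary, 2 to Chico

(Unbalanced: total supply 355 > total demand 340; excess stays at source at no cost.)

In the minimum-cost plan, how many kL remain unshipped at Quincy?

Minimum-cost shipments:
  Quincy to Ithaca: 20 kL
  Provo to Gary: 20 kL
  Provo to Chico: 95 kL
  Macon to Ithaca: 70 kL
  Macon to Gary: 30 kL
  Hilo to Ithaca: 105 kL
Total cost = $4010.
Quincy ships 20 of its 20, leaving 0.

0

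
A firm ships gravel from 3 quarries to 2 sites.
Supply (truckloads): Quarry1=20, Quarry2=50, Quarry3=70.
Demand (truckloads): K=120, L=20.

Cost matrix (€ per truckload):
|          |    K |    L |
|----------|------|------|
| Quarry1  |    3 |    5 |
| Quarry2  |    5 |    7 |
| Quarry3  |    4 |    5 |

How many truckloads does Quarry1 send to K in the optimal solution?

20

Optimal shipments:
  Quarry1–K: 20 × €3 = €60
  Quarry2–K: 50 × €5 = €250
  Quarry3–K: 50 × €4 = €200
  Quarry3–L: 20 × €5 = €100
Total cost = €610.
So Quarry1→K carries 20 truckloads.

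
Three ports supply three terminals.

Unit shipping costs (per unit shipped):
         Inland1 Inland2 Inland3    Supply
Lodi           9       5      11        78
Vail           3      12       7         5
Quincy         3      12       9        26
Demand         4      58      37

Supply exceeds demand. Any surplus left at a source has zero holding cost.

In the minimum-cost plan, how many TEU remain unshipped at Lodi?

10

Minimum-cost shipments:
  Lodi->Inland2: 58 × 5 = 290
  Lodi->Inland3: 10 × 11 = 110
  Vail->Inland3: 5 × 7 = 35
  Quincy->Inland1: 4 × 3 = 12
  Quincy->Inland3: 22 × 9 = 198
Total cost = 645.
Lodi ships 68 of its 78, leaving 10.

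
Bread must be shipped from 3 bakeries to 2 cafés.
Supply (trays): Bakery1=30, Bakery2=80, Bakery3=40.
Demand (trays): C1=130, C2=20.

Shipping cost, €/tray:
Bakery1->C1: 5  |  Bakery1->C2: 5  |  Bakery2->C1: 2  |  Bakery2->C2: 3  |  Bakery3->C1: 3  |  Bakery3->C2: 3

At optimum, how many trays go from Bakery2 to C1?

Optimal shipments:
  Bakery1–C1: 10 × €5 = €50
  Bakery1–C2: 20 × €5 = €100
  Bakery2–C1: 80 × €2 = €160
  Bakery3–C1: 40 × €3 = €120
Total cost = €430.
So Bakery2→C1 carries 80 trays.

80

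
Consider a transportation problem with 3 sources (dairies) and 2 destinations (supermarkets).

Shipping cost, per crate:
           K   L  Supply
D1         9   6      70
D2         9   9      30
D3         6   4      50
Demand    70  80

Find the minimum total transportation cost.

970

Optimal allocation:
  D1→L: 70 × 6 = 420
  D2→K: 30 × 9 = 270
  D3→K: 40 × 6 = 240
  D3→L: 10 × 4 = 40
Total = 420 + 270 + 240 + 40 = 970.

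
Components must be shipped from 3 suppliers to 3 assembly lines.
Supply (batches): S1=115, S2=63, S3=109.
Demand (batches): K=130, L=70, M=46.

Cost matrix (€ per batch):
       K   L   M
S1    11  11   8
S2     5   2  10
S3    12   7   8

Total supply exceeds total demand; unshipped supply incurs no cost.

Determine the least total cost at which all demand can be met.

1910

A cheapest plan:
  S1–K: 67 × €11 = €737
  S1–M: 7 × €8 = €56
  S2–K: 63 × €5 = €315
  S3–L: 70 × €7 = €490
  S3–M: 39 × €8 = €312
Total = 737 + 56 + 315 + 490 + 312 = €1910.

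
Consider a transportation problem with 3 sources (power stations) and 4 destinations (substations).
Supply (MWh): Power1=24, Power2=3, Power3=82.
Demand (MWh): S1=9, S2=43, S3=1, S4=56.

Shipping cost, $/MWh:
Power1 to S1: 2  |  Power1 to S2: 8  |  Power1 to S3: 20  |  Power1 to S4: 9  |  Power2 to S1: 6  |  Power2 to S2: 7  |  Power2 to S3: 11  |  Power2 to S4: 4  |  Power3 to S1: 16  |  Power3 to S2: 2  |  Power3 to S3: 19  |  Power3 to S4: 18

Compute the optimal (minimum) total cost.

954

Optimal allocation:
  Power1–S1: 9 × $2 = $18
  Power1–S4: 15 × $9 = $135
  Power2–S4: 3 × $4 = $12
  Power3–S2: 43 × $2 = $86
  Power3–S3: 1 × $19 = $19
  Power3–S4: 38 × $18 = $684
Total = 18 + 135 + 12 + 86 + 19 + 684 = $954.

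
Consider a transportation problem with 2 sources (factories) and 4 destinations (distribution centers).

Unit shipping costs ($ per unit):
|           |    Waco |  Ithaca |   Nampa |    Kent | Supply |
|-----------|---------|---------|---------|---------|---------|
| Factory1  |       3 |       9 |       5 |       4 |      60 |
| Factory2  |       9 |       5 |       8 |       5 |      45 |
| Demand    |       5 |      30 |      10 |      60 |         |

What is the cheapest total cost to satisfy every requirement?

470

Optimal allocation:
  Factory1→Waco: 5 × $3 = $15
  Factory1→Nampa: 10 × $5 = $50
  Factory1→Kent: 45 × $4 = $180
  Factory2→Ithaca: 30 × $5 = $150
  Factory2→Kent: 15 × $5 = $75
Total = 15 + 50 + 180 + 150 + 75 = $470.
(Supply check: Factory1 ships 60; Factory2 ships 45.)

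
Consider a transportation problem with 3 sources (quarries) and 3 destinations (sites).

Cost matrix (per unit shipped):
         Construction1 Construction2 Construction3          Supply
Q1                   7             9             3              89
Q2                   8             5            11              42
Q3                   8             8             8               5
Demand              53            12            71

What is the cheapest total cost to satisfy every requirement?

679

A cheapest plan:
  Q1–Construction1: 18 truckloads
  Q1–Construction3: 71 truckloads
  Q2–Construction1: 30 truckloads
  Q2–Construction2: 12 truckloads
  Q3–Construction1: 5 truckloads
Total cost = 679.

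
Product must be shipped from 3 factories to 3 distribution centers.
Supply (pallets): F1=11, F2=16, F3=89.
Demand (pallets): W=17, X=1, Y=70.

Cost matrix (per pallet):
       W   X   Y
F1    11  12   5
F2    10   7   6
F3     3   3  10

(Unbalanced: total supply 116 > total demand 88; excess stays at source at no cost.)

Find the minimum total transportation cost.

635

An optimal shipping plan:
  F1→Y: 11 × 5 = 55
  F2→Y: 16 × 6 = 96
  F3→W: 17 × 3 = 51
  F3→X: 1 × 3 = 3
  F3→Y: 43 × 10 = 430
Total = 55 + 96 + 51 + 3 + 430 = 635.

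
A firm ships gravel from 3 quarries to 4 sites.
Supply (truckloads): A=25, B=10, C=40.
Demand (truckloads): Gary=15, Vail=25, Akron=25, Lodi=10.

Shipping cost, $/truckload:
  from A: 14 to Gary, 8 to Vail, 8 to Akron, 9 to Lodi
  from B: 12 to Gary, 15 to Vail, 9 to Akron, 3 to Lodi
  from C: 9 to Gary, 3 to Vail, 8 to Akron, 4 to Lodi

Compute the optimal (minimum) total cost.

440

Optimal allocation:
  A->Akron: 25 × $8 = $200
  B->Lodi: 10 × $3 = $30
  C->Gary: 15 × $9 = $135
  C->Vail: 25 × $3 = $75
Total = 200 + 30 + 135 + 75 = $440.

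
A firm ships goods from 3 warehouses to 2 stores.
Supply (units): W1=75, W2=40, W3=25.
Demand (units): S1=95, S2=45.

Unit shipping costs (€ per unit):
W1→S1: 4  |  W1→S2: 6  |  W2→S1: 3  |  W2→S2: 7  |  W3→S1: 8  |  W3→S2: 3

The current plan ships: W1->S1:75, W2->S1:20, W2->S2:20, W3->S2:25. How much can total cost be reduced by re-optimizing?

40

Current plan cost = 75·4 + 20·3 + 20·7 + 25·3 = €575.
Optimal plan:
  W1 to S1: 55 × €4 = €220
  W1 to S2: 20 × €6 = €120
  W2 to S1: 40 × €3 = €120
  W3 to S2: 25 × €3 = €75
Optimal cost = €535.
Saving = 575 − 535 = €40.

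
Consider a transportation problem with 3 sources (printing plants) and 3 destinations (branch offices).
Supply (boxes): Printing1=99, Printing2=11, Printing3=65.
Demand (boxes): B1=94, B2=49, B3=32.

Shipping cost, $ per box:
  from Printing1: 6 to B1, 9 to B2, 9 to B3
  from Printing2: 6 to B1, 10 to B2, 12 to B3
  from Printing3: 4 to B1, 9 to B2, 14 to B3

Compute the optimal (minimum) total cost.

1163

One minimum-cost allocation:
  Printing1–B1: 18 boxes
  Printing1–B2: 49 boxes
  Printing1–B3: 32 boxes
  Printing2–B1: 11 boxes
  Printing3–B1: 65 boxes
Total cost = $1163.
(Supply check: Printing1 ships 99; Printing2 ships 11; Printing3 ships 65.)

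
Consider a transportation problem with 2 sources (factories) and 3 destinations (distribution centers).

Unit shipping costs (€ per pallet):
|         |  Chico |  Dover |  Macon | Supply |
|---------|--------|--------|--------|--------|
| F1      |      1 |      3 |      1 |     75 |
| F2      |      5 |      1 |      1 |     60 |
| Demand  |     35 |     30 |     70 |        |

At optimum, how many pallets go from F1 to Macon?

The minimum-cost plan:
  F1->Chico: 35 pallets
  F1->Macon: 40 pallets
  F2->Dover: 30 pallets
  F2->Macon: 30 pallets
Total cost = €135.
So F1→Macon carries 40 pallets.

40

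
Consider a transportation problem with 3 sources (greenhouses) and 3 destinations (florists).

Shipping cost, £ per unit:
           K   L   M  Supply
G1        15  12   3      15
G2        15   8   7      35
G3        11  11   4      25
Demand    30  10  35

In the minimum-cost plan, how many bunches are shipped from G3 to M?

0

Optimal shipments:
  G1 to M: 15 bunches
  G2 to K: 5 bunches
  G2 to L: 10 bunches
  G2 to M: 20 bunches
  G3 to K: 25 bunches
Total cost = £615.
The route G3→M is not used.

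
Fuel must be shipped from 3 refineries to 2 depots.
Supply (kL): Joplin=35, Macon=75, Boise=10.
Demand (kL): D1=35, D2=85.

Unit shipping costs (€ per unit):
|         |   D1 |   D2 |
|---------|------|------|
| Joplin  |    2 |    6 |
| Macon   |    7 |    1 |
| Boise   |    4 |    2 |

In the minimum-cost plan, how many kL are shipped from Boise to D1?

Solving gives:
  Joplin->D1: 35 × €2 = €70
  Macon->D2: 75 × €1 = €75
  Boise->D2: 10 × €2 = €20
Total cost = €165.
The route Boise→D1 is not used.

0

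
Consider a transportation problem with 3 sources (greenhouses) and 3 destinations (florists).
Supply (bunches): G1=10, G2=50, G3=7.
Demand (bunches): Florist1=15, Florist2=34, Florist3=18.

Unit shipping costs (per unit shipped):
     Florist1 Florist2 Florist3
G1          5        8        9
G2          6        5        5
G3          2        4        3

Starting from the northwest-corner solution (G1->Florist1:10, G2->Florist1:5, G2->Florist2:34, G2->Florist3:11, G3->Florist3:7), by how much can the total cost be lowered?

Current plan cost = 10·5 + 5·6 + 34·5 + 11·5 + 7·3 = 326.
Optimal plan:
  G1→Florist1: 10 × 5 = 50
  G2→Florist2: 34 × 5 = 170
  G2→Florist3: 16 × 5 = 80
  G3→Florist1: 5 × 2 = 10
  G3→Florist3: 2 × 3 = 6
Optimal cost = 316.
Saving = 326 − 316 = 10.

10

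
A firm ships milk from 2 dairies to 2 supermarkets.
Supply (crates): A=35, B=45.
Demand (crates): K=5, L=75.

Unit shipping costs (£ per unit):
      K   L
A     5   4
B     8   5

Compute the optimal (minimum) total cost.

370

One minimum-cost allocation:
  A–K: 5 × £5 = £25
  A–L: 30 × £4 = £120
  B–L: 45 × £5 = £225
Total = 25 + 120 + 225 = £370.
(Supply check: A ships 35; B ships 45.)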